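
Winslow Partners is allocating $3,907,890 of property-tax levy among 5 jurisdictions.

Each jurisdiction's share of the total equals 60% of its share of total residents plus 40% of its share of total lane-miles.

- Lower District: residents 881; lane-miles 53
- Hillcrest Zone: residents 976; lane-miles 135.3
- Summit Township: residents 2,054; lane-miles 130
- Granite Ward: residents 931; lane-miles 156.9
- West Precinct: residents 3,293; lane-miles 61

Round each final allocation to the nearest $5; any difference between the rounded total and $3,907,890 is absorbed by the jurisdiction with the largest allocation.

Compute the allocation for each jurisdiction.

Residents total 8,135; lane-miles total 536.2.
Combined weights (60% residents + 40% lane-miles): Lower District 0.1045; Hillcrest Zone 0.1729; Summit Township 0.2485; Granite Ward 0.1857; West Precinct 0.2884.
Pro-rata amounts: Lower District 408,436.93; Hillcrest Zone 675,743.49; Summit Township 971,002.36; Granite Ward 725,742.60; West Precinct 1,126,964.62.
After rounding ($5): Lower District $408,435; Hillcrest Zone $675,745; Summit Township $971,000; Granite Ward $725,745; West Precinct $1,126,965. Sum = $3,907,890.
No rounding difference to absorb.

Lower District: $408,435 · Hillcrest Zone: $675,745 · Summit Township: $971,000 · Granite Ward: $725,745 · West Precinct: $1,126,965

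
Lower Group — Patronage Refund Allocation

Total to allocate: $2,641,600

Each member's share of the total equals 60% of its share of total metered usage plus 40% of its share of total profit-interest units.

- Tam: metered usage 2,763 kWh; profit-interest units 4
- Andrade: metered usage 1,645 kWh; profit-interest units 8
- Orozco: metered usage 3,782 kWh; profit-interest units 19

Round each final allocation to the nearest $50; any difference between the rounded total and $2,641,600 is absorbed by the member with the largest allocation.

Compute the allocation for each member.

Metered usage total 8,190; profit-interest units total 31.
Composite weights (60% metered usage + 40% profit-interest units): Tam 0.2540; Andrade 0.2237; Orozco 0.5222.
Pro-rata amounts: Tam 671,046.93; Andrade 591,027.96; Orozco 1,379,525.11.
After rounding ($50): Tam $671,050; Andrade $591,050; Orozco $1,379,550. Sum = $2,641,650.
Difference $2,641,600 − $2,641,650 = −$50 applied to largest allocation (Orozco): Orozco becomes $1,379,500.

Tam: $671,050 · Andrade: $591,050 · Orozco: $1,379,500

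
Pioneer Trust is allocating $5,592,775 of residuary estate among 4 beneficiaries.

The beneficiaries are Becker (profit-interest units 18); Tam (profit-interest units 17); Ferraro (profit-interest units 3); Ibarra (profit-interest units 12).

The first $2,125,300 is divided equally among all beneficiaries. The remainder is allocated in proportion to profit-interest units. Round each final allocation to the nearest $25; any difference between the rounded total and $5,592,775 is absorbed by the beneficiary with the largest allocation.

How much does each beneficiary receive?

Becker: $1,779,600 · Tam: $1,710,275 · Ferraro: $739,375 · Ibarra: $1,363,525

First tranche $2,125,300 split equally: $531,325 each.
Remainder $3,467,475 by profit-interest units (total 50): Becker 1,248,291.00 → $1,248,300; Tam 1,178,941.50 → $1,178,950; Ferraro 208,048.50 → $208,050; Ibarra 832,194.00 → $832,200.
Rounding difference −$25 on remainder applied to Becker.
Totals: Becker $531,325 + $1,248,275 = $1,779,600; Tam $531,325 + $1,178,950 = $1,710,275; Ferraro $531,325 + $208,050 = $739,375; Ibarra $531,325 + $832,200 = $1,363,525.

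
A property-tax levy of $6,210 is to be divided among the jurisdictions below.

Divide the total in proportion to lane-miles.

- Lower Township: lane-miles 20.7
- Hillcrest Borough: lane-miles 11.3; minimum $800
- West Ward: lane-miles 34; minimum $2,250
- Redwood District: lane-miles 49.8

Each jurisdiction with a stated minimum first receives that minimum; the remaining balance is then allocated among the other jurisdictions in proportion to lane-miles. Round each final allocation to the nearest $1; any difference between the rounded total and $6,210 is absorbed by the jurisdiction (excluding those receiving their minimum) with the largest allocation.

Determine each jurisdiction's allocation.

Lower Township: $928 · Hillcrest Borough: $800 · West Ward: $2,250 · Redwood District: $2,232

Fund the minimums — Hillcrest Borough $800; West Ward $2,250. Residual $3,160.
Residual split over remaining lane-miles 70.5: Lower Township 927.83 → $928; Redwood District 2,232.17 → $2,232.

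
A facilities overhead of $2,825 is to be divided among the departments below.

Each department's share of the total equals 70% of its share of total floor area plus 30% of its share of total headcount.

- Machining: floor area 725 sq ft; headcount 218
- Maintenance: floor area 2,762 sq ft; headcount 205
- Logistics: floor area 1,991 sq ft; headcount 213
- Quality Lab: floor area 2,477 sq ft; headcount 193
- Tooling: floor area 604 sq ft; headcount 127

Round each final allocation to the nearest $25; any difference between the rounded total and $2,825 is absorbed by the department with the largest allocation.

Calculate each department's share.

Totals — floor area 8,559, headcount 956.
Composite weights (70% floor area + 30% headcount): Machining 0.1277; Maintenance 0.2902; Logistics 0.2297; Quality Lab 0.2631; Tooling 0.0893.
Pro-rata amounts: Machining 360.76; Maintenance 819.88; Logistics 648.83; Quality Lab 743.39; Tooling 252.14.
At nearest $25: Machining $350; Maintenance $825; Logistics $650; Quality Lab $750; Tooling $250. Sum = $2,825.
No rounding difference to absorb.

Machining: $350 | Maintenance: $825 | Logistics: $650 | Quality Lab: $750 | Tooling: $250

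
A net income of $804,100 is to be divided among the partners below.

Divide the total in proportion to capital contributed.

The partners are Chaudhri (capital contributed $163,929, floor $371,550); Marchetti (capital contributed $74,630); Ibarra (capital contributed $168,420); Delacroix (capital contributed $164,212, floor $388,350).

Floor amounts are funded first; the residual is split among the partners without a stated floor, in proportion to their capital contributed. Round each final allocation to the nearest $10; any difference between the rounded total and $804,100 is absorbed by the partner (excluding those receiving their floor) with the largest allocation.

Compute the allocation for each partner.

Chaudhri: $371,550 | Marchetti: $13,570 | Ibarra: $30,630 | Delacroix: $388,350

Minimums first: Chaudhri $371,550; Delacroix $388,350. Remaining pool $44,200.
Remaining pool split over remaining capital contributed 243,050: Marchetti 13,571.88 → $13,570; Ibarra 30,628.12 → $30,630.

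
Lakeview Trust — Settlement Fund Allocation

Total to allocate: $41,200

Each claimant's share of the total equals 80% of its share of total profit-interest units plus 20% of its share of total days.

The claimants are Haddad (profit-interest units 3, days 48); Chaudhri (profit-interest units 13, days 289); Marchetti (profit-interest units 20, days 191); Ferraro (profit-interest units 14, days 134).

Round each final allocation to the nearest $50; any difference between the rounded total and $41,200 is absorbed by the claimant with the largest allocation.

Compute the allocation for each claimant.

Haddad: $2,600 | Chaudhri: $12,150 | Marchetti: $15,550 | Ferraro: $10,900

Profit-interest units total 50; days total 662.
Combined weights (80% profit-interest units + 20% days): Haddad 0.0625; Chaudhri 0.2953; Marchetti 0.3777; Ferraro 0.2645.
Unrounded shares: Haddad 2,575.06; Chaudhri 12,166.82; Marchetti 15,561.40; Ferraro 10,896.72.
After rounding ($50): Haddad $2,600; Chaudhri $12,150; Marchetti $15,550; Ferraro $10,900. Sum = $41,200.
Sum already equals the total — no adjustment.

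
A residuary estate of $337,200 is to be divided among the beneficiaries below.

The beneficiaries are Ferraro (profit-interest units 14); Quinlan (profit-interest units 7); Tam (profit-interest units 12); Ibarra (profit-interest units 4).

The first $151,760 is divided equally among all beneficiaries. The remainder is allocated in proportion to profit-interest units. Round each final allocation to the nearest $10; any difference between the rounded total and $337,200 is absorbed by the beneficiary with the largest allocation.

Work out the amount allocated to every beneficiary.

$151,760 shared equally gives $37,940 per beneficiary.
Remainder $185,440 by profit-interest units (total 37): Ferraro 70,166.49 → $70,170; Quinlan 35,083.24 → $35,080; Tam 60,142.70 → $60,140; Ibarra 20,047.57 → $20,050.
Totals: Ferraro $37,940 + $70,170 = $108,110; Quinlan $37,940 + $35,080 = $73,020; Tam $37,940 + $60,140 = $98,080; Ibarra $37,940 + $20,050 = $57,990.

Ferraro: $108,110 | Quinlan: $73,020 | Tam: $98,080 | Ibarra: $57,990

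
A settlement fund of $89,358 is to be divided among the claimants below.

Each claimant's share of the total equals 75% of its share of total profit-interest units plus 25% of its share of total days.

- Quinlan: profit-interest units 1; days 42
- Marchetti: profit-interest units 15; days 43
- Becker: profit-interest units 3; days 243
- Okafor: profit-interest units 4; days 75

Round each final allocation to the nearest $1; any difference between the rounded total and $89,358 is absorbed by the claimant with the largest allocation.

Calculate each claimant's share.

Quinlan: $5,242 · Marchetti: $46,091 · Becker: $22,212 · Okafor: $15,813

Profit-interest units total 23; days total 403.
Blended shares (75% profit-interest units + 25% days): Quinlan 0.0587; Marchetti 0.5158; Becker 0.2486; Okafor 0.1770.
Pro-rata amounts: Quinlan 5,242.03; Marchetti 46,091.34; Becker 22,211.76; Okafor 15,812.87.
After rounding ($1): Quinlan $5,242; Marchetti $46,091; Becker $22,212; Okafor $15,813. Sum = $89,358.
Rounded total matches; no reconciliation needed.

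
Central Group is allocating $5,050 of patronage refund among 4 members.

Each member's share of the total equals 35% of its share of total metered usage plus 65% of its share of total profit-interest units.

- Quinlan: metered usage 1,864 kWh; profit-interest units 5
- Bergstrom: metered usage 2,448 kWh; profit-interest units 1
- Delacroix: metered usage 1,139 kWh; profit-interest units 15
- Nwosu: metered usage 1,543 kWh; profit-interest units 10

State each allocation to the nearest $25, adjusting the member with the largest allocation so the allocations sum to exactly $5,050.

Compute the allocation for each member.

Metered usage total 6,994; profit-interest units total 31.
Blended shares (35% metered usage + 65% profit-interest units): Quinlan 0.1981; Bergstrom 0.1435; Delacroix 0.3715; Nwosu 0.2869.
Unrounded shares: Quinlan 1,000.50; Bergstrom 724.54; Delacroix 1,876.15; Nwosu 1,448.81.
Rounded to nearest $25: Quinlan $1,000; Bergstrom $725; Delacroix $1,875; Nwosu $1,450. Sum = $5,050.
Sum already equals the total — no adjustment.

Quinlan: $1,000 · Bergstrom: $725 · Delacroix: $1,875 · Nwosu: $1,450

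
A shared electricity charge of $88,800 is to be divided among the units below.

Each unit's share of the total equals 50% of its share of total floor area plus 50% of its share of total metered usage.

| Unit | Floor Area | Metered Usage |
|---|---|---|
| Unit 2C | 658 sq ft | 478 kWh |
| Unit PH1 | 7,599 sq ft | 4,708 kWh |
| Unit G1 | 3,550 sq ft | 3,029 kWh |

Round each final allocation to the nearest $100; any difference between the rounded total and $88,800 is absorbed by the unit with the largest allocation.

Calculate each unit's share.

Floor area total 11,807; metered usage total 8,215.
Combined weights (50% floor area + 50% metered usage): Unit 2C 0.0570; Unit PH1 0.6083; Unit G1 0.3347.
Proportional shares: Unit 2C 5,057.87; Unit PH1 54,021.45; Unit G1 29,720.69.
Rounded to nearest $100: Unit 2C $5,100; Unit PH1 $54,000; Unit G1 $29,700. Sum = $88,800.
No rounding difference to absorb.

Unit 2C: $5,100 · Unit PH1: $54,000 · Unit G1: $29,700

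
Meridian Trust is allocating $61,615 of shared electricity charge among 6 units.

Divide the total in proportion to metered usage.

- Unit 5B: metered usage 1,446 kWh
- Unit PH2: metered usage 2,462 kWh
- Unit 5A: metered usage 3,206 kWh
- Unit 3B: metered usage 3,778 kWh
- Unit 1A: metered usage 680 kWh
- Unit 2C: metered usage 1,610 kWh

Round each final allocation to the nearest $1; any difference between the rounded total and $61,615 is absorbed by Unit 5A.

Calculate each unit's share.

Unit 5B: $6,759 | Unit PH2: $11,508 | Unit 5A: $14,986 | Unit 3B: $17,659 | Unit 1A: $3,178 | Unit 2C: $7,525

Metered usage total: 13,182.
Pro-rata amounts: Unit 5B 1,446/13,182 × $61,615 = 6,758.86; Unit PH2 2,462/13,182 × $61,615 = 11,507.82; Unit 5A 3,206/13,182 × $61,615 = 14,985.41; Unit 3B 3,778/13,182 × $61,615 = 17,659.04; Unit 1A 680/13,182 × $61,615 = 3,178.44; Unit 2C 1,610/13,182 × $61,615 = 7,525.42.
Rounded to nearest $1: Unit 5B $6,759; Unit PH2 $11,508; Unit 5A $14,985; Unit 3B $17,659; Unit 1A $3,178; Unit 2C $7,525. Sum = $61,614.
Difference $61,615 − $61,614 = +$1 applied to Unit 5A: Unit 5A becomes $14,986.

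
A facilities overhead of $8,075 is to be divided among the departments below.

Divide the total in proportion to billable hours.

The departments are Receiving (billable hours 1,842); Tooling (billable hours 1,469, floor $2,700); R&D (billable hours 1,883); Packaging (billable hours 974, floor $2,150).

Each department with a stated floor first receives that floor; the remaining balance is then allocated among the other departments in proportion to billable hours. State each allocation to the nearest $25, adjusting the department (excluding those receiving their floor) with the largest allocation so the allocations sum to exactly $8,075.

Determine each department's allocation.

Guaranteed amounts: Tooling $2,700; Packaging $2,150. Residual $3,225.
Residual split over remaining billable hours 3,725: Receiving 1,594.75 → $1,600; R&D 1,630.25 → $1,625.

Receiving: $1,600; Tooling: $2,700; R&D: $1,625; Packaging: $2,150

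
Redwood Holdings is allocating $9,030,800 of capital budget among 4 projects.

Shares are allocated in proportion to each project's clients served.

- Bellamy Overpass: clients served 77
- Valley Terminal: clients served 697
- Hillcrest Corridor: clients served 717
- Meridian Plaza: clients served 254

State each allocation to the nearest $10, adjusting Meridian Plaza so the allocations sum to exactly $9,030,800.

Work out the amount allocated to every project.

Sum of clients served: 1,745.
Raw shares: Bellamy Overpass 77/1,745 × $9,030,800 = 398,493.75; Valley Terminal 697/1,745 × $9,030,800 = 3,607,144.76; Hillcrest Corridor 717/1,745 × $9,030,800 = 3,710,649.63; Meridian Plaza 254/1,745 × $9,030,800 = 1,314,511.86.
Rounded to nearest $10: Bellamy Overpass $398,490; Valley Terminal $3,607,140; Hillcrest Corridor $3,710,650; Meridian Plaza $1,314,510. Sum = $9,030,790.
Difference $9,030,800 − $9,030,790 = +$10 applied to Meridian Plaza: Meridian Plaza becomes $1,314,520.

Bellamy Overpass: $398,490; Valley Terminal: $3,607,140; Hillcrest Corridor: $3,710,650; Meridian Plaza: $1,314,520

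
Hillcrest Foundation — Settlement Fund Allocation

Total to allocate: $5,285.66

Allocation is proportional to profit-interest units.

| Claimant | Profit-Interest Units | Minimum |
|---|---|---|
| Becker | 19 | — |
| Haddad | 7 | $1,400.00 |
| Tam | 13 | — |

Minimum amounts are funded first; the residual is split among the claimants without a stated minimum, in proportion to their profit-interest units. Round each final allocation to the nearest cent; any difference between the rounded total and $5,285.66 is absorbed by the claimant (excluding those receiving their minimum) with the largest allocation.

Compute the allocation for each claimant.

Becker: $2,307.11; Haddad: $1,400.00; Tam: $1,578.55

Guaranteed amounts: Haddad $1,400.00. Residual $3,885.66.
Residual split over remaining profit-interest units 32: Becker 2,307.1106 → $2,307.11; Tam 1,578.5494 → $1,578.55.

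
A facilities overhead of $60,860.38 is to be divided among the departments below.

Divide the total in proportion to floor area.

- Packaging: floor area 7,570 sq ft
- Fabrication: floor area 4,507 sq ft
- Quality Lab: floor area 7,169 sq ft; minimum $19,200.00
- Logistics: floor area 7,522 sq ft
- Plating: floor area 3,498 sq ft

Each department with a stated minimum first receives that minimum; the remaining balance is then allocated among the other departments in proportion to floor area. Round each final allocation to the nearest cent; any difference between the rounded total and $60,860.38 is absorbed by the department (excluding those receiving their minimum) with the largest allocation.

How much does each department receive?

Fund the minimums — Quality Lab $19,200.00. Remaining pool $41,660.38.
Remaining pool split over remaining floor area 23,097: Packaging 13,654.1142 → $13,654.11; Fabrication 8,129.3386 → $8,129.34; Logistics 13,567.5360 → $13,567.54; Plating 6,309.3912 → $6,309.39.

Packaging: $13,654.11 | Fabrication: $8,129.34 | Quality Lab: $19,200.00 | Logistics: $13,567.54 | Plating: $6,309.39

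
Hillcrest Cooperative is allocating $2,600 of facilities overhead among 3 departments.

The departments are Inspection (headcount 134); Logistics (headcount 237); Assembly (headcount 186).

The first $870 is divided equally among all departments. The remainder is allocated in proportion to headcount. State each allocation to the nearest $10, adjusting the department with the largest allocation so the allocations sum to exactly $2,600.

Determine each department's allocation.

Inspection: $710 · Logistics: $1,020 · Assembly: $870

$870 shared equally gives $290 per department.
Remainder $1,730 by headcount (total 557): Inspection 416.19 → $420; Logistics 736.10 → $740; Assembly 577.70 → $580.
Rounding difference −$10 on remainder applied to Logistics.
Totals: Inspection $290 + $420 = $710; Logistics $290 + $730 = $1,020; Assembly $290 + $580 = $870.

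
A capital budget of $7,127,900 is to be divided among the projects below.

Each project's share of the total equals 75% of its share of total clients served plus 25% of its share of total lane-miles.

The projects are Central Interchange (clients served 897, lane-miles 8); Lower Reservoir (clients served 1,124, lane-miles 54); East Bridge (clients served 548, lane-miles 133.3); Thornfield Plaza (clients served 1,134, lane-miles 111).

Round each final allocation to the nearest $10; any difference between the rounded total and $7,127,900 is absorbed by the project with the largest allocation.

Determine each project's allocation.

Totals — clients served 3,703, lane-miles 306.3.
Blended shares (75% clients served + 25% lane-miles): Central Interchange 0.1882; Lower Reservoir 0.2717; East Bridge 0.2198; Thornfield Plaza 0.3203.
Pro-rata amounts: Central Interchange 1,341,517.57; Lower Reservoir 1,936,847.81; East Bridge 1,566,638.66; Thornfield Plaza 2,282,895.96.
After rounding ($10): Central Interchange $1,341,520; Lower Reservoir $1,936,850; East Bridge $1,566,640; Thornfield Plaza $2,282,900. Sum = $7,127,910.
Difference $7,127,900 − $7,127,910 = −$10 applied to largest allocation (Thornfield Plaza): Thornfield Plaza becomes $2,282,890.

Central Interchange: $1,341,520; Lower Reservoir: $1,936,850; East Bridge: $1,566,640; Thornfield Plaza: $2,282,890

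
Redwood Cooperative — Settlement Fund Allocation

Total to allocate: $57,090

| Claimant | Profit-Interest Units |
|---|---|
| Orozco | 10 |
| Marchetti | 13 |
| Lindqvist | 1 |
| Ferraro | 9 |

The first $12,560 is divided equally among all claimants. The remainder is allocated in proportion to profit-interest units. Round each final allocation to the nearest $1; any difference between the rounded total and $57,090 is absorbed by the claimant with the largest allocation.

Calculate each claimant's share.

Orozco: $16,634 | Marchetti: $20,682 | Lindqvist: $4,489 | Ferraro: $15,285

First tranche $12,560 split equally: $3,140 each.
Remainder $44,530 by profit-interest units (total 33): Orozco 13,493.94 → $13,494; Marchetti 17,542.12 → $17,542; Lindqvist 1,349.39 → $1,349; Ferraro 12,144.55 → $12,145.
Totals: Orozco $3,140 + $13,494 = $16,634; Marchetti $3,140 + $17,542 = $20,682; Lindqvist $3,140 + $1,349 = $4,489; Ferraro $3,140 + $12,145 = $15,285.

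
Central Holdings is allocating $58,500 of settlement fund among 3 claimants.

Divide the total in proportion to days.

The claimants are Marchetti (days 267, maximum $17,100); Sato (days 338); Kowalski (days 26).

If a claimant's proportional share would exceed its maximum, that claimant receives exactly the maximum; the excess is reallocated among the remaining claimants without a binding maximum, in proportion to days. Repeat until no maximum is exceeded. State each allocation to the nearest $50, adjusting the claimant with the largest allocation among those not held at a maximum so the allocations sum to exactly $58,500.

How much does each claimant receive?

Marchetti: $17,100 · Sato: $38,450 · Kowalski: $2,950

Sum of days: 631.
Pro-rata shares before constraints: Marchetti 24,753.57; Sato 31,335.97; Kowalski 2,410.46.
Capped: Marchetti ($17,100); remaining pool $41,400 reallocated over remaining days 364.
Shares after redistribution: Sato 38,442.86 → $38,450; Kowalski 2,957.14 → $2,950.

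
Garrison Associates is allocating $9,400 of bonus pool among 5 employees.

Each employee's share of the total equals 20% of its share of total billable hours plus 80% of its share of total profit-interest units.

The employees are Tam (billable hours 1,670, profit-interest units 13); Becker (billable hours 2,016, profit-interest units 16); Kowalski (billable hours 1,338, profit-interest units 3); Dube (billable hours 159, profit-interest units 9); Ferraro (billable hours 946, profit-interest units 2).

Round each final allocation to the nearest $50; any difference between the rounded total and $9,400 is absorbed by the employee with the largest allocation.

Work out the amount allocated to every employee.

Totals — billable hours 6,129, profit-interest units 43.
Blended shares (20% billable hours + 80% profit-interest units): Tam 0.2964; Becker 0.3635; Kowalski 0.0995; Dube 0.1726; Ferraro 0.0681.
Unrounded shares: Tam 2,785.74; Becker 3,416.52; Kowalski 935.07; Dube 1,622.72; Ferraro 639.94.
Rounded to nearest $50: Tam $2,800; Becker $3,400; Kowalski $950; Dube $1,600; Ferraro $650. Sum = $9,400.
No rounding difference to absorb.

Tam: $2,800; Becker: $3,400; Kowalski: $950; Dube: $1,600; Ferraro: $650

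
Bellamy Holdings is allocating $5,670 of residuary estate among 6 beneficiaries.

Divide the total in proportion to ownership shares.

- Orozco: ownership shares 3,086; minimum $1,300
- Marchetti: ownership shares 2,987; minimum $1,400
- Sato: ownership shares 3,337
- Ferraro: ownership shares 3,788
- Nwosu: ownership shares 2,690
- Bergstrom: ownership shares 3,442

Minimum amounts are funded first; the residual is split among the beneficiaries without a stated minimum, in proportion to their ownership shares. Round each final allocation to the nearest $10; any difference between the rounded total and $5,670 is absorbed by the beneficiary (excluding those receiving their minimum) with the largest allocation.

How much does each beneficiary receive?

Orozco: $1,300 · Marchetti: $1,400 · Sato: $750 · Ferraro: $850 · Nwosu: $600 · Bergstrom: $770

Fund the minimums — Orozco $1,300; Marchetti $1,400. Remaining pool $2,970.
Remaining pool split over remaining ownership shares 13,257: Sato 747.60 → $750; Ferraro 848.64 → $850; Nwosu 602.65 → $600; Bergstrom 771.12 → $770.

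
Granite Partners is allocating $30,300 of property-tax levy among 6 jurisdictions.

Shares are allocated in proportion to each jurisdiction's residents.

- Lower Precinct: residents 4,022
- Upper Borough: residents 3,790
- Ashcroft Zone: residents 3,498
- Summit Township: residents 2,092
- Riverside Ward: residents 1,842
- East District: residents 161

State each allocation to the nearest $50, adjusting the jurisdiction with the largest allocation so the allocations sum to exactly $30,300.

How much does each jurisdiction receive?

Lower Precinct: $7,950; Upper Borough: $7,450; Ashcroft Zone: $6,900; Summit Township: $4,100; Riverside Ward: $3,600; East District: $300

Total residents = 15,405.
Pro-rata amounts: Lower Precinct 4,022/15,405 × $30,300 = 7,910.85; Upper Borough 3,790/15,405 × $30,300 = 7,454.53; Ashcroft Zone 3,498/15,405 × $30,300 = 6,880.19; Summit Township 2,092/15,405 × $30,300 = 4,114.74; Riverside Ward 1,842/15,405 × $30,300 = 3,623.02; East District 161/15,405 × $30,300 = 316.67.
Rounded to nearest $50: Lower Precinct $7,900; Upper Borough $7,450; Ashcroft Zone $6,900; Summit Township $4,100; Riverside Ward $3,600; East District $300. Sum = $30,250.
Difference $30,300 − $30,250 = +$50 applied to largest allocation (Lower Precinct): Lower Precinct becomes $7,950.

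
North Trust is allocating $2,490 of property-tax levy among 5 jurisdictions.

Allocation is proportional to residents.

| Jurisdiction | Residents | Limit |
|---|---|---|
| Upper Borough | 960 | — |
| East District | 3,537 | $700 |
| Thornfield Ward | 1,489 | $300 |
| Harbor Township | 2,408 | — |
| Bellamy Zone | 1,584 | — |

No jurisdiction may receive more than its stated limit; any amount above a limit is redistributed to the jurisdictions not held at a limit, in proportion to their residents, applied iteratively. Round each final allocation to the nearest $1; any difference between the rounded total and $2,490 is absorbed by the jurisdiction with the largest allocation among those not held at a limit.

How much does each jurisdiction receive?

Upper Borough: $289 | East District: $700 | Thornfield Ward: $300 | Harbor Township: $724 | Bellamy Zone: $477

Combined residents = 9,978.
Pro-rata shares before constraints: Upper Borough 239.57; East District 882.65; Thornfield Ward 371.58; Harbor Township 600.91; Bellamy Zone 395.29.
Held at cap: East District ($700), Thornfield Ward ($300); residual $1,490 reallocated over remaining residents 4,952.
Shares after redistribution: Upper Borough 288.85 → $289; Harbor Township 724.54 → $725; Bellamy Zone 476.61 → $477.
Rounding difference −$1 applied to Harbor Township → $724.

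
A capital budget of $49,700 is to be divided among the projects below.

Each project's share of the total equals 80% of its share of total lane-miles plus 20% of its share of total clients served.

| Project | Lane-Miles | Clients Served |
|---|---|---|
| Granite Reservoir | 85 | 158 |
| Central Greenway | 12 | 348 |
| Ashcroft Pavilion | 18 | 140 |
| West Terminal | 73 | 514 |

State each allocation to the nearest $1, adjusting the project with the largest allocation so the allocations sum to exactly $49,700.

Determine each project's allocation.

Totals — lane-miles 188, clients served 1,160.
Blended shares (80% lane-miles + 20% clients served): Granite Reservoir 0.3889; Central Greenway 0.1111; Ashcroft Pavilion 0.1007; West Terminal 0.3993.
Proportional shares: Granite Reservoir 19,330.49; Central Greenway 5,519.87; Ashcroft Pavilion 5,006.46; West Terminal 19,843.17.
At nearest $1: Granite Reservoir $19,330; Central Greenway $5,520; Ashcroft Pavilion $5,006; West Terminal $19,843. Sum = $49,699.
Difference $49,700 − $49,699 = +$1 applied to largest allocation (West Terminal): West Terminal becomes $19,844.

Granite Reservoir: $19,330 | Central Greenway: $5,520 | Ashcroft Pavilion: $5,006 | West Terminal: $19,844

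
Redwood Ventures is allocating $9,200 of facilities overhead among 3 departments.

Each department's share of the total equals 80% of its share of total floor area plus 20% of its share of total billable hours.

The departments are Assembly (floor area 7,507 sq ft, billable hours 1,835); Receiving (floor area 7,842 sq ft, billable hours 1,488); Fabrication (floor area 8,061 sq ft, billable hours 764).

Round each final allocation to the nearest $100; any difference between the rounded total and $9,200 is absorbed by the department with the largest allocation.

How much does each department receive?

Assembly: $3,200; Receiving: $3,100; Fabrication: $2,900

Floor area total 23,410; billable hours total 4,087.
Blended shares (80% floor area + 20% billable hours): Assembly 0.3463; Receiving 0.3408; Fabrication 0.3129.
Unrounded shares: Assembly 3,186.30; Receiving 3,135.40; Fabrication 2,878.30.
At nearest $100: Assembly $3,200; Receiving $3,100; Fabrication $2,900. Sum = $9,200.
Rounded total matches; no reconciliation needed.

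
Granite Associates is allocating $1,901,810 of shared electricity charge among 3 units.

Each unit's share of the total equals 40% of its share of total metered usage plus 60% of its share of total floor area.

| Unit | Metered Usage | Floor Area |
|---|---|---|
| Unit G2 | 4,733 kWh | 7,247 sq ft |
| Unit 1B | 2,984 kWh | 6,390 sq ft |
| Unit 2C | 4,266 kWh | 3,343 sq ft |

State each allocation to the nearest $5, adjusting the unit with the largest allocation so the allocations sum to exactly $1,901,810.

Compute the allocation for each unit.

Totals — metered usage 11,983, floor area 16,980.
Blended shares (40% metered usage + 60% floor area): Unit G2 0.4141; Unit 1B 0.3254; Unit 2C 0.2605.
Unrounded shares: Unit G2 787,479.09; Unit 1B 618,854.36; Unit 2C 495,476.55.
At nearest $5: Unit G2 $787,480; Unit 1B $618,855; Unit 2C $495,475. Sum = $1,901,810.
Rounded total matches; no reconciliation needed.

Unit G2: $787,480; Unit 1B: $618,855; Unit 2C: $495,475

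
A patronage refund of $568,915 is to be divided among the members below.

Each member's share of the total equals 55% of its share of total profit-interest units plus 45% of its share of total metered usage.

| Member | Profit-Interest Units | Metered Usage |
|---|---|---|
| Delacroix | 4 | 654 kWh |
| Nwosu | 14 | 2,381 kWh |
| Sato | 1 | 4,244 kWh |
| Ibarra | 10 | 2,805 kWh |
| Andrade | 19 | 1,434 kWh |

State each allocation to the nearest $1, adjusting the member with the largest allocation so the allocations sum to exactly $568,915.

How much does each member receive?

Totals — profit-interest units 48, metered usage 11,518.
Combined weights (55% profit-interest units + 45% metered usage): Delacroix 0.0714; Nwosu 0.2534; Sato 0.1773; Ibarra 0.2242; Andrade 0.2737.
Unrounded shares: Delacroix 40,611.79; Nwosu 144,186.18; Sato 100,850.63; Ibarra 127,535.20; Andrade 155,731.20.
After rounding ($1): Delacroix $40,612; Nwosu $144,186; Sato $100,851; Ibarra $127,535; Andrade $155,731. Sum = $568,915.
Sum already equals the total — no adjustment.

Delacroix: $40,612; Nwosu: $144,186; Sato: $100,851; Ibarra: $127,535; Andrade: $155,731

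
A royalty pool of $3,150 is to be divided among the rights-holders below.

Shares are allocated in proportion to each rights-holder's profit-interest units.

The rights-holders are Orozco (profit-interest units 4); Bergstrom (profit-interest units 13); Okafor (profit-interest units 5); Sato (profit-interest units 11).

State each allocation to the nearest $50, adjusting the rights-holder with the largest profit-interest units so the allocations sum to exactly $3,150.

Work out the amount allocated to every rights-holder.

Total profit-interest units = 33.
Unrounded shares: Orozco 4/33 × $3,150 = 381.82; Bergstrom 13/33 × $3,150 = 1,240.91; Okafor 5/33 × $3,150 = 477.27; Sato 11/33 × $3,150 = 1,050.00.
Rounded to nearest $50: Orozco $400; Bergstrom $1,250; Okafor $500; Sato $1,050. Sum = $3,200.
Difference $3,150 − $3,200 = −$50 applied to largest profit-interest units (Bergstrom): Bergstrom becomes $1,200.

Orozco: $400 | Bergstrom: $1,200 | Okafor: $500 | Sato: $1,050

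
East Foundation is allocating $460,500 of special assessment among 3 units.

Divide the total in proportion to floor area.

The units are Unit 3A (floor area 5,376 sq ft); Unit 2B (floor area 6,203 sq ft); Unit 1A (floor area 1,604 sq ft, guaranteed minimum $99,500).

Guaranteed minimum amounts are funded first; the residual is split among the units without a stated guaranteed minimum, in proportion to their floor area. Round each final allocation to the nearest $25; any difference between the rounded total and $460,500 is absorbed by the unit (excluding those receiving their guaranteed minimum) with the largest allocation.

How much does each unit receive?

Unit 3A: $167,600 · Unit 2B: $193,400 · Unit 1A: $99,500

Minimums first: Unit 1A $99,500. Remaining pool $361,000.
Remaining pool split over remaining floor area 11,579: Unit 3A 167,608.26 → $167,600; Unit 2B 193,391.74 → $193,400.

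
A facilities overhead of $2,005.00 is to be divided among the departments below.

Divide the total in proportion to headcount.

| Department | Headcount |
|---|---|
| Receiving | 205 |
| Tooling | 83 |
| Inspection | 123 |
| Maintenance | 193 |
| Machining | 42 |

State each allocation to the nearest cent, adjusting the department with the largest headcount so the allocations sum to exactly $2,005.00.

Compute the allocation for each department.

Total headcount = 205 + 83 + 123 + 193 + 42 = 646.
Raw shares: Receiving 636.2616; Tooling 257.6084; Inspection 381.7570; Maintenance 599.0170; Machining 130.3560.
At nearest cent: Receiving $636.26; Tooling $257.61; Inspection $381.76; Maintenance $599.02; Machining $130.36. Sum = $2,005.01.
Difference $2,005.00 − $2,005.01 = −$0.01 applied to largest headcount (Receiving): Receiving becomes $636.25.

Receiving: $636.25 · Tooling: $257.61 · Inspection: $381.76 · Maintenance: $599.02 · Machining: $130.36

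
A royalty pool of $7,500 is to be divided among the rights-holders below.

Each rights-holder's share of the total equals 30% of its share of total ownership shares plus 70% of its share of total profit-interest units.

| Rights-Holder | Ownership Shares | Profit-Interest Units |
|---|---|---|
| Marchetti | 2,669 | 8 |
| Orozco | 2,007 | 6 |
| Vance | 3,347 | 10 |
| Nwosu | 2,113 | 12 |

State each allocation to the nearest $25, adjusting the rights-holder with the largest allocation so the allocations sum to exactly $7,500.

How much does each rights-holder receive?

Ownership shares total 10,136; profit-interest units total 36.
Combined weights (30% ownership shares + 70% profit-interest units): Marchetti 0.2346; Orozco 0.1761; Vance 0.2935; Nwosu 0.2959.
Pro-rata amounts: Marchetti 1,759.13; Orozco 1,320.52; Vance 2,201.30; Nwosu 2,219.05.
At nearest $25: Marchetti $1,750; Orozco $1,325; Vance $2,200; Nwosu $2,225. Sum = $7,500.
Rounded total matches; no reconciliation needed.

Marchetti: $1,750 · Orozco: $1,325 · Vance: $2,200 · Nwosu: $2,225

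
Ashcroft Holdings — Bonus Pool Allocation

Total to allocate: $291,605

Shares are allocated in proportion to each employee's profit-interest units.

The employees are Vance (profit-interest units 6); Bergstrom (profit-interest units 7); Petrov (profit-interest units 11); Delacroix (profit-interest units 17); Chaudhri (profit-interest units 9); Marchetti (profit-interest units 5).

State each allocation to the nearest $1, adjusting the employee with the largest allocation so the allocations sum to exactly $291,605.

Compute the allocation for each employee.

Total profit-interest units = 55.
Pro-rata amounts: Vance 6/55 × $291,605 = 31,811.45; Bergstrom 7/55 × $291,605 = 37,113.36; Petrov 11/55 × $291,605 = 58,321.00; Delacroix 17/55 × $291,605 = 90,132.45; Chaudhri 9/55 × $291,605 = 47,717.18; Marchetti 5/55 × $291,605 = 26,509.55.
After rounding ($1): Vance $31,811; Bergstrom $37,113; Petrov $58,321; Delacroix $90,132; Chaudhri $47,717; Marchetti $26,510. Sum = $291,604.
Difference $291,605 − $291,604 = +$1 applied to largest allocation (Delacroix): Delacroix becomes $90,133.

Vance: $31,811 · Bergstrom: $37,113 · Petrov: $58,321 · Delacroix: $90,133 · Chaudhri: $47,717 · Marchetti: $26,510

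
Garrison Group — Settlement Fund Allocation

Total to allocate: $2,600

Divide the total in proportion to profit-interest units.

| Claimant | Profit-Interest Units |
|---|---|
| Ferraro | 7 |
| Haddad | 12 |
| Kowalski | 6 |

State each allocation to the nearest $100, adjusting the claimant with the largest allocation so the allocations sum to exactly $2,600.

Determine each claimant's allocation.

Ferraro: $700 | Haddad: $1,300 | Kowalski: $600

Sum of profit-interest units: 25.
Unrounded shares: Ferraro 7/25 × $2,600 = 728.00; Haddad 12/25 × $2,600 = 1,248.00; Kowalski 6/25 × $2,600 = 624.00.
After rounding ($100): Ferraro $700; Haddad $1,200; Kowalski $600. Sum = $2,500.
Difference $2,600 − $2,500 = +$100 applied to largest allocation (Haddad): Haddad becomes $1,300.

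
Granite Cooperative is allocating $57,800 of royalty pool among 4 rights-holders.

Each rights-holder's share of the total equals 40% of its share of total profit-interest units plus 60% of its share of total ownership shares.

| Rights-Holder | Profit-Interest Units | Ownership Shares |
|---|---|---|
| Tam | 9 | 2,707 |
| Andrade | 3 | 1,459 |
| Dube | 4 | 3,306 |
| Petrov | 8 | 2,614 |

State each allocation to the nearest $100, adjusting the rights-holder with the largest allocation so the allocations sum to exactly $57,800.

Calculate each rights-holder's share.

Profit-interest units total 24; ownership shares total 10,086.
Blended shares (40% profit-interest units + 60% ownership shares): Tam 0.3110; Andrade 0.1368; Dube 0.2633; Petrov 0.2888.
Raw shares: Tam 17,977.83; Andrade 7,906.67; Dube 15,220.78; Petrov 16,694.72.
Rounded to nearest $100: Tam $18,000; Andrade $7,900; Dube $15,200; Petrov $16,700. Sum = $57,800.
Sum already equals the total — no adjustment.

Tam: $18,000; Andrade: $7,900; Dube: $15,200; Petrov: $16,700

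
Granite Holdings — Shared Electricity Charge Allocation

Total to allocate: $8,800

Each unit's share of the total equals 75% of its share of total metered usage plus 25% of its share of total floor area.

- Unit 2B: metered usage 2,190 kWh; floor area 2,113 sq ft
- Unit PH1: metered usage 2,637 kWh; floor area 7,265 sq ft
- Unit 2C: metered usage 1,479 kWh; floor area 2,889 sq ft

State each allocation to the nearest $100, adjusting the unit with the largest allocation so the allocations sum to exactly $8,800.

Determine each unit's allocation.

Totals — metered usage 6,306, floor area 12,267.
Blended shares (75% metered usage + 25% floor area): Unit 2B 0.3035; Unit PH1 0.4617; Unit 2C 0.2348.
Unrounded shares: Unit 2B 2,671.05; Unit PH1 4,062.87; Unit 2C 2,066.08.
After rounding ($100): Unit 2B $2,700; Unit PH1 $4,100; Unit 2C $2,100. Sum = $8,900.
Difference $8,800 − $8,900 = −$100 applied to largest allocation (Unit PH1): Unit PH1 becomes $4,000.

Unit 2B: $2,700; Unit PH1: $4,000; Unit 2C: $2,100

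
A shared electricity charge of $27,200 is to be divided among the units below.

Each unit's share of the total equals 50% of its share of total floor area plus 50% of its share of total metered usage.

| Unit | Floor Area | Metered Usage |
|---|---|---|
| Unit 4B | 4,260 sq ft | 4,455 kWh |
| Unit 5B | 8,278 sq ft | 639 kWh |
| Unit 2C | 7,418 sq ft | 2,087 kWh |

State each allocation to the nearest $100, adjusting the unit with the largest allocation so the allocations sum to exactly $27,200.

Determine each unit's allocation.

Floor area total 19,956; metered usage total 7,181.
Blended shares (50% floor area + 50% metered usage): Unit 4B 0.4169; Unit 5B 0.2519; Unit 2C 0.3312.
Raw shares: Unit 4B 11,340.45; Unit 5B 6,851.64; Unit 2C 9,007.90.
At nearest $100: Unit 4B $11,300; Unit 5B $6,900; Unit 2C $9,000. Sum = $27,200.
Rounded total matches; no reconciliation needed.

Unit 4B: $11,300; Unit 5B: $6,900; Unit 2C: $9,000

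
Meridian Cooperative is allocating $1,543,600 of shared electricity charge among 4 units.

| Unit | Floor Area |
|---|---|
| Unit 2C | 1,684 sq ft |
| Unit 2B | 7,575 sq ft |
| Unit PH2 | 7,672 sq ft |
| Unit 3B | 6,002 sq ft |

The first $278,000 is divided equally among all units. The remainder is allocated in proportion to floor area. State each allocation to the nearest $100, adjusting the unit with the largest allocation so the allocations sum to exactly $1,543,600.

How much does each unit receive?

Unit 2C: $162,400 | Unit 2B: $487,500 | Unit PH2: $493,000 | Unit 3B: $400,700

First tranche $278,000 split equally: $69,500 each.
Remainder $1,265,600 by floor area (total 22,933): Unit 2C 92,934.65 → $92,900; Unit 2B 418,040.38 → $418,000; Unit PH2 423,393.50 → $423,400; Unit 3B 331,231.47 → $331,200.
Rounding difference +$100 on remainder applied to Unit PH2.
Totals: Unit 2C $69,500 + $92,900 = $162,400; Unit 2B $69,500 + $418,000 = $487,500; Unit PH2 $69,500 + $423,500 = $493,000; Unit 3B $69,500 + $331,200 = $400,700.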